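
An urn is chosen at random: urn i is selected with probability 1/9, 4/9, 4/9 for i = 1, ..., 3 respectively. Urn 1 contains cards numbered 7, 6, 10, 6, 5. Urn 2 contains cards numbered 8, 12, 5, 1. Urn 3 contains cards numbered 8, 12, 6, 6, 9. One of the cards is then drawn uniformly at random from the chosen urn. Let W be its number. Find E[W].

328/45

E[W | urn 1] = (7+6+10+6+5)/5 = 34/5.
E[W | urn 2] = (8+12+5+1)/4 = 13/2.
E[W | urn 3] = (8+12+6+6+9)/5 = 41/5.
E[W] = (1/9)·(34/5) + (4/9)·(13/2) + (4/9)·(41/5) = 328/45.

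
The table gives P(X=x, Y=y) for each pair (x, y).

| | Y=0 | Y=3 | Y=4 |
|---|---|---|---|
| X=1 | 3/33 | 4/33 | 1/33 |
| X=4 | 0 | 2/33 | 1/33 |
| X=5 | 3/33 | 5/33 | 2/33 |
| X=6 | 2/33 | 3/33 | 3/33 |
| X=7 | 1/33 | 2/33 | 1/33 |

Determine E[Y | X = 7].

P(X = 7) = 4/33.
Σ Y·P over the event = 0·(1/33) + 3·(2/33) + 4·(1/33) = 10/33.
E[Y | X = 7] = (10/33) / (4/33) = 5/2.

5/2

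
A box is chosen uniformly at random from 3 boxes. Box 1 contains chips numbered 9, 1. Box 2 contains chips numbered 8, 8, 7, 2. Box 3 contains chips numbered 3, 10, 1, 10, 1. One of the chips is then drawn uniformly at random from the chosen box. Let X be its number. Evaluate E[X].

E[X | box 1] = (9+1)/2 = 5.
E[X | box 2] = (8+8+7+2)/4 = 25/4.
E[X | box 3] = (3+10+1+10+1)/5 = 5.
E[X] = (1/3)·(5) + (1/3)·(25/4) + (1/3)·(5) = 65/12.

65/12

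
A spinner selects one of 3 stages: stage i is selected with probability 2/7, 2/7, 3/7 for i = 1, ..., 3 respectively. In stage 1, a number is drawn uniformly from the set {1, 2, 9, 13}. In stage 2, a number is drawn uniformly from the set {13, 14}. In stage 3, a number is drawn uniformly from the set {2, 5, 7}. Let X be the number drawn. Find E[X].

E[X | stage 1] = (1+2+9+13)/4 = 25/4.
E[X | stage 2] = (13+14)/2 = 27/2.
E[X | stage 3] = (2+5+7)/3 = 14/3.
E[X] = (2/7)·(25/4) + (2/7)·(27/2) + (3/7)·(14/3) = 107/14.

107/14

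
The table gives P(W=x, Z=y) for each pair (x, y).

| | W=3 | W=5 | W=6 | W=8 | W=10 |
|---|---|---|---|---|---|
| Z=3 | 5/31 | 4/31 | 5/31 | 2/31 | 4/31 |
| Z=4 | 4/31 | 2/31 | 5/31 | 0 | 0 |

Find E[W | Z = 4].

52/11

P(Z = 4) = 11/31.
Σ W·P over the event = 3·(4/31) + 5·(2/31) + 6·(5/31) = 52/31.
E[W | Z = 4] = (52/31) / (11/31) = 52/11.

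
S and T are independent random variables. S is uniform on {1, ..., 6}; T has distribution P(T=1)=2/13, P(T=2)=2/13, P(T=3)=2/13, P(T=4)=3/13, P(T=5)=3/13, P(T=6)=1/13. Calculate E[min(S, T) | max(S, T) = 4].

7/3

P(max(S, T) = 4) = 3/13.
Summing min(S,T)·P(x,y) over outcomes with max(S, T) = 4 gives 7/13.
E[min(S, T) | max(S, T) = 4] = (7/13) / (3/13) = 7/3.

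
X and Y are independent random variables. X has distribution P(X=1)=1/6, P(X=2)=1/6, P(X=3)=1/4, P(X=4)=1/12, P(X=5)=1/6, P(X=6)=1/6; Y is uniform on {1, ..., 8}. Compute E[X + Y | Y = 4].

89/12

P(Y = 4) = 1/8.
Summing (X+Y)·P(x,y) over outcomes with Y = 4 gives 89/96.
E[X + Y | Y = 4] = (89/96) / (1/8) = 89/12.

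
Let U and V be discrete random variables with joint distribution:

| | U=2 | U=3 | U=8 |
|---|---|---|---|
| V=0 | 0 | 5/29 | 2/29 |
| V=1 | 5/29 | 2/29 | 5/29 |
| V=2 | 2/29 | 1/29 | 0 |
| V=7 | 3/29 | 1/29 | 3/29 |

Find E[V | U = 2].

P(U = 2) = 10/29.
Summing V·P(U=x,V=y) over the conditioning event gives 30/29.
E[V | U = 2] = (30/29) / (10/29) = 3.

3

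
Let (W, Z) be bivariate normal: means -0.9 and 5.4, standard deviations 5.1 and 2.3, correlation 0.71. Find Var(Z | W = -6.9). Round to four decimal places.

2.6233

For a bivariate normal, Var(Z | W=x) = σ_Z²(1 − ρ²).
Var(Z | W=-6.9) = (2.3)²·(1 − (0.71)²) = 5.29·0.4959 = 2.6233.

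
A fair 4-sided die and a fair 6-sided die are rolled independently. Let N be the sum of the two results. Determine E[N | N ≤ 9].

134/23

P(N ≤ 9) = 23/24.
Σ over the event: 2·1/24 + 3·1/12 + 4·1/8 + 5·1/6 + 6·1/6 + 7·1/6 + 8·1/8 + 9·1/12 = 67/12.
E[N | N ≤ 9] = (67/12) / (23/24) = 134/23.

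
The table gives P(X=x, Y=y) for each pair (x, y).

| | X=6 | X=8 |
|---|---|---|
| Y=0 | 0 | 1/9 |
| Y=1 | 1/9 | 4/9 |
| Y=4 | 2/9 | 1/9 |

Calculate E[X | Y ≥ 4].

20/3

P(Y ≥ 4) = 1/3.
Σ X·P over the event = 6·(2/9) + 8·(1/9) = 20/9.
E[X | Y ≥ 4] = (20/9) / (1/3) = 20/3.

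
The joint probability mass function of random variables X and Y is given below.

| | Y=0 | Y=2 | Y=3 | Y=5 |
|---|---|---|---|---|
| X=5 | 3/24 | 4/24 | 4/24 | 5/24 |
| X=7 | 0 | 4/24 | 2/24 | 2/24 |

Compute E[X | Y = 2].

6

P(Y = 2) = 1/3.
Σ X·P over the event = 5·(4/24) + 7·(4/24) = 2.
E[X | Y = 2] = (2) / (1/3) = 6.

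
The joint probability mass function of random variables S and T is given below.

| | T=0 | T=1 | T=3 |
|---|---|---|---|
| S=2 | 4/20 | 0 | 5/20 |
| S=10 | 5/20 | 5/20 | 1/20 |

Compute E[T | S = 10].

8/11

P(S = 10) = 11/20.
Summing T·P(S=x,T=y) over the conditioning event gives 2/5.
E[T | S = 10] = (2/5) / (11/20) = 8/11.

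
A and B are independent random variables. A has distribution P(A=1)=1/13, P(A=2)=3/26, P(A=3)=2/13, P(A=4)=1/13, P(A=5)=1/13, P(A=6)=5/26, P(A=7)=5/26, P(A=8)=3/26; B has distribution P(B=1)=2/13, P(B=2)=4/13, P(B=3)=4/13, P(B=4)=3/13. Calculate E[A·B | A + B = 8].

P(A + B = 8) = 22/169.
Summing AB·P(x,y) over outcomes with A + B = 8 gives 263/169.
E[A·B | A + B = 8] = (263/169) / (22/169) = 263/22.

263/22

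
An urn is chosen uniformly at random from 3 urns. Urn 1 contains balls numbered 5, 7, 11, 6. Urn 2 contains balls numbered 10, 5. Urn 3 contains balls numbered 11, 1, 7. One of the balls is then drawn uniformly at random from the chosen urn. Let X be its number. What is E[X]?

E[X | urn 1] = (5+7+11+6)/4 = 29/4.
E[X | urn 2] = (10+5)/2 = 15/2.
E[X | urn 3] = (11+1+7)/3 = 19/3.
By the law of total expectation,
E[X] = (1/3)·(29/4) + (1/3)·(15/2) + (1/3)·(19/3) = 253/36.

253/36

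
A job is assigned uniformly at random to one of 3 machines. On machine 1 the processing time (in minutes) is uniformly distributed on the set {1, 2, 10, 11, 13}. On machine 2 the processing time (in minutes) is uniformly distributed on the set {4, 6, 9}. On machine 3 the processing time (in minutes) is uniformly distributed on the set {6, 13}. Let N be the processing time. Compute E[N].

697/90

E[N | machine 1] = (1+2+10+11+13)/5 = 37/5.
E[N | machine 2] = (4+6+9)/3 = 19/3.
E[N | machine 3] = (6+13)/2 = 19/2.
E[N] = (1/3)·(37/5) + (1/3)·(19/3) + (1/3)·(19/2) = 697/90.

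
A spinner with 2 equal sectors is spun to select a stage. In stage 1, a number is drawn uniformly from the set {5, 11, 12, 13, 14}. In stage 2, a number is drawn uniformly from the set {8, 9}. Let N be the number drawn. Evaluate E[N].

39/4

E[N | stage 1] = (5+11+12+13+14)/5 = 11.
E[N | stage 2] = (8+9)/2 = 17/2.
E[N] = (1/2)·(11) + (1/2)·(17/2) = 39/4.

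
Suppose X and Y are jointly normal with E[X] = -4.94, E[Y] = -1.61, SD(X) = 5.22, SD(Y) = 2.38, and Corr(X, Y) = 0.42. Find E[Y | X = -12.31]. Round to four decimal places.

The regression of Y on X has slope ρ·σ_Y/σ_X and passes through (μ_X, μ_Y).
E[Y | X=-12.31] = -1.61 + (0.42)·(2.38/5.22)·(-12.31 − (-4.94)) = -1.61 + (0.19149)·(-7.37) = -3.0213.

-3.0213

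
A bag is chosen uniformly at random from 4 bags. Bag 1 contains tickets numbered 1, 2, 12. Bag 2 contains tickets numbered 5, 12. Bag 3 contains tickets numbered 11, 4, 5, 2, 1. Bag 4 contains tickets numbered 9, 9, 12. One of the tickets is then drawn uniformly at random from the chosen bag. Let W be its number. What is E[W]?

281/40

E[W | bag 1] = (1+2+12)/3 = 5.
E[W | bag 2] = (5+12)/2 = 17/2.
E[W | bag 3] = (11+4+5+2+1)/5 = 23/5.
E[W | bag 4] = (9+9+12)/3 = 10.
E[W] = (1/4)·(5) + (1/4)·(17/2) + (1/4)·(23/5) + (1/4)·(10) = 281/40.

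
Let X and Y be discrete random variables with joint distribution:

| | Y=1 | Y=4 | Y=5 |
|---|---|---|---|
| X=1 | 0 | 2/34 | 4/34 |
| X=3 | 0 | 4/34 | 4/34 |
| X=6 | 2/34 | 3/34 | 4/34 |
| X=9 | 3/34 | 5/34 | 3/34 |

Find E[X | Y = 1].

P(Y = 1) = 5/34.
Σ X·P over the event = 6·(2/34) + 9·(3/34) = 39/34.
E[X | Y = 1] = (39/34) / (5/34) = 39/5.

39/5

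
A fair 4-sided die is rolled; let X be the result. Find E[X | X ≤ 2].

3/2

Given X ≤ 2, X is equally likely to be any of {1, 2}.
E[X | X ≤ 2] = (1 + 2) / 2 = 3/2.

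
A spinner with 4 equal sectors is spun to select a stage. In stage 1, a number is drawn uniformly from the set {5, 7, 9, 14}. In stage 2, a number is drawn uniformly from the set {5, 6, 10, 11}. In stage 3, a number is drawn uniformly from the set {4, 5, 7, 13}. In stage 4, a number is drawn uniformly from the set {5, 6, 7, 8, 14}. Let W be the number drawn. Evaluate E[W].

E[W | stage 1] = (5+7+9+14)/4 = 35/4.
E[W | stage 2] = (5+6+10+11)/4 = 8.
E[W | stage 3] = (4+5+7+13)/4 = 29/4.
E[W | stage 4] = (5+6+7+8+14)/5 = 8.
E[W] = (1/4)·(35/4) + (1/4)·(8) + (1/4)·(29/4) + (1/4)·(8) = 8.

8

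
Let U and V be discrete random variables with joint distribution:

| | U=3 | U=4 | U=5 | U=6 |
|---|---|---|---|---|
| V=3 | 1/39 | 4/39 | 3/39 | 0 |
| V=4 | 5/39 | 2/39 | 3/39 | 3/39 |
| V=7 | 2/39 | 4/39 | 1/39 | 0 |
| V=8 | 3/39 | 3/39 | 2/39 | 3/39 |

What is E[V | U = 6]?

6

P(U = 6) = 2/13.
Summing V·P(U=x,V=y) over the conditioning event gives 12/13.
E[V | U = 6] = (12/13) / (2/13) = 6.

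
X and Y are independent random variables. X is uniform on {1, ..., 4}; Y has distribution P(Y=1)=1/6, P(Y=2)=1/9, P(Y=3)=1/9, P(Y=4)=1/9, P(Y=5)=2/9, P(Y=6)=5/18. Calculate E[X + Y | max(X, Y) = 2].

23/7

P(max(X, Y) = 2) = 7/72.
Summing (X+Y)·P(x,y) over outcomes with max(X, Y) = 2 gives 23/72.
E[X + Y | max(X, Y) = 2] = (23/72) / (7/72) = 23/7.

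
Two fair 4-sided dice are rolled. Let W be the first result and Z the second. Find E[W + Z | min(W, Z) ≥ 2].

P(min(W, Z) ≥ 2) = 9/16.
Summing (W+Z)·P(x,y) over outcomes with min(W, Z) ≥ 2 gives 27/8.
E[W + Z | min(W, Z) ≥ 2] = (27/8) / (9/16) = 6.

6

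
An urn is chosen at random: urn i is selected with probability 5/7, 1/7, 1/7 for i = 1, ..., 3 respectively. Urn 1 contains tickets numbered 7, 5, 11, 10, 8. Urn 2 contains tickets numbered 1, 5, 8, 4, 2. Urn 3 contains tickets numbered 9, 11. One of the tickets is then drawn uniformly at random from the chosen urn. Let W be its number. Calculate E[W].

55/7

E[W | urn 1] = (7+5+11+10+8)/5 = 41/5.
E[W | urn 2] = (1+5+8+4+2)/5 = 4.
E[W | urn 3] = (9+11)/2 = 10.
By the law of total expectation,
E[W] = (5/7)·(41/5) + (1/7)·(4) + (1/7)·(10) = 55/7.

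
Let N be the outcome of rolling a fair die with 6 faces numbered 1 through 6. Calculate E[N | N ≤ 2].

Given N ≤ 2, N is equally likely to be any of {1, 2}.
E[N | N ≤ 2] = (1 + 2) / 2 = 3/2.

3/2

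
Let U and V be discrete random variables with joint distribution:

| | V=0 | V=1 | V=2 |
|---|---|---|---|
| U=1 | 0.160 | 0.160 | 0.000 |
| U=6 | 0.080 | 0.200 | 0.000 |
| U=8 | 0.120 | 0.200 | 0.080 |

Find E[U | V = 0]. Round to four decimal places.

P(V = 0) = 0.360.
Σ U·P over the event = 1·(0.160) + 6·(0.080) + 8·(0.120) = 1.600.
E[U | V = 0] = (1.600) / (0.360) = 4.4444.

4.4444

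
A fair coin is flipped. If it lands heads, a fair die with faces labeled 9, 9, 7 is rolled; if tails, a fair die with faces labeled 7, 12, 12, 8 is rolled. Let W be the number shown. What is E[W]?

217/24

E[W | heads] = (9+9+7)/3 = 25/3.
E[W | tails] = (7+12+12+8)/4 = 39/4.
By the law of total expectation,
E[W] = (1/2)·(25/3) + (1/2)·(39/4) = 217/24.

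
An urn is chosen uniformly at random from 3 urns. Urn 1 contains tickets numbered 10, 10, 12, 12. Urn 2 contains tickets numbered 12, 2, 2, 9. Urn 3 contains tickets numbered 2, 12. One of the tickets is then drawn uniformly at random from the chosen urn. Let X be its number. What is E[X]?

E[X | urn 1] = (10+10+12+12)/4 = 11.
E[X | urn 2] = (12+2+2+9)/4 = 25/4.
E[X | urn 3] = (2+12)/2 = 7.
By the law of total expectation,
E[X] = (1/3)·(11) + (1/3)·(25/4) + (1/3)·(7) = 97/12.

97/12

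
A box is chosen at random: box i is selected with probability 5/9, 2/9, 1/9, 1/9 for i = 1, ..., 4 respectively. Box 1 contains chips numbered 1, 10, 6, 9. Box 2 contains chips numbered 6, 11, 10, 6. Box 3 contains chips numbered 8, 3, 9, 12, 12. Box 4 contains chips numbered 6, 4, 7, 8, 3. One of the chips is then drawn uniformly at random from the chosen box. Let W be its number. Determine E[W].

E[W | box 1] = (1+10+6+9)/4 = 13/2.
E[W | box 2] = (6+11+10+6)/4 = 33/4.
E[W | box 3] = (8+3+9+12+12)/5 = 44/5.
E[W | box 4] = (6+4+7+8+3)/5 = 28/5.
E[W] = (5/9)·(13/2) + (2/9)·(33/4) + (1/9)·(44/5) + (1/9)·(28/5) = 317/45.

317/45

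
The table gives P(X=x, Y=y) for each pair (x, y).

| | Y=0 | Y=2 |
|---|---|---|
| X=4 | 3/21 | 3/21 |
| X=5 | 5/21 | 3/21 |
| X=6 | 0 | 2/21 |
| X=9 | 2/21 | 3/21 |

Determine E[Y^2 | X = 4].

P(X = 4) = 2/7.
Σ Y^2·P over the event = 0·(3/21) + 4·(3/21) = 4/7.
E[Y^2 | X = 4] = (4/7) / (2/7) = 2.

2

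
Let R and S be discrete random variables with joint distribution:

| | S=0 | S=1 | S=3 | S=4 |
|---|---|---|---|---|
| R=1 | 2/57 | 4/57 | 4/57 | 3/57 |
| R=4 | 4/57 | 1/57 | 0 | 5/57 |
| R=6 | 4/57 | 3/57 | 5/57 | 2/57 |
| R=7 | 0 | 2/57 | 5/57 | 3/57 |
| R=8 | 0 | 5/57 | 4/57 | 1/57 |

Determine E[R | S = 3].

P(S = 3) = 6/19.
Σ R·P over the event = 1·(4/57) + 6·(5/57) + 7·(5/57) + 8·(4/57) = 101/57.
E[R | S = 3] = (101/57) / (6/19) = 101/18.

101/18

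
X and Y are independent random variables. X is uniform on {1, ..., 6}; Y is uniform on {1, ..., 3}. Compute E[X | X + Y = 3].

Outcomes with X + Y = 3: (1,2), (2,1), each with probability 1/18.
E[X | X + Y = 3] = (1 + 2) / 2 = 3/2.

3/2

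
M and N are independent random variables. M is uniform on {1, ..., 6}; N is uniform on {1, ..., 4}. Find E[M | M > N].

32/7

P(M > N) = 7/12.
Summing M·P(x,y) over outcomes with M > N gives 8/3.
E[M | M > N] = (8/3) / (7/12) = 32/7.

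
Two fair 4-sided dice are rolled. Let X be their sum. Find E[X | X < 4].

P(X < 4) = 3/16.
Σ over the event: 2·1/16 + 3·1/8 = 1/2.
E[X | X < 4] = (1/2) / (3/16) = 8/3.

8/3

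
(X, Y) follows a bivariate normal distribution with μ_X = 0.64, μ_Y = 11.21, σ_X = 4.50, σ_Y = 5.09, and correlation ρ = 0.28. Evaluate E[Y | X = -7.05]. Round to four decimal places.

For a bivariate normal, E[Y | X=x] = μ_Y + ρ·(σ_Y/σ_X)·(x − μ_X).
E[Y | X=-7.05] = 11.21 + (0.28)·(5.09/4.50)·(-7.05 − (0.64)) = 11.21 + (0.31671)·(-7.69) = 8.7745.

8.7745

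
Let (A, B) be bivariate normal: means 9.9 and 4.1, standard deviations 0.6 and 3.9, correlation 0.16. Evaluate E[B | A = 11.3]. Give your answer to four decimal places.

5.5560

The regression of B on A has slope ρ·σ_B/σ_A and passes through (μ_A, μ_B).
E[B | A=11.3] = 4.1 + (0.16)·(3.9/0.6)·(11.3 − (9.9)) = 4.1 + (1.04)·(1.4) = 5.5560.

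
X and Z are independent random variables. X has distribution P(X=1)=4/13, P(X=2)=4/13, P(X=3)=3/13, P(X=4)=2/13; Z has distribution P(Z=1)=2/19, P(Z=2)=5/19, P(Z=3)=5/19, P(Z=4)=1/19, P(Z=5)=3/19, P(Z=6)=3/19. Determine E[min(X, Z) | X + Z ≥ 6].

P(X + Z ≥ 6) = 122/247.
Summing min(X,Z)·P(x,y) over outcomes with X + Z ≥ 6 gives 294/247.
E[min(X, Z) | X + Z ≥ 6] = (294/247) / (122/247) = 147/61.

147/61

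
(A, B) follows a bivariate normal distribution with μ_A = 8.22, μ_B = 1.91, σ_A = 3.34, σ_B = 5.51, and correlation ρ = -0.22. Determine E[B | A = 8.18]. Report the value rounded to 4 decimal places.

The regression of B on A has slope ρ·σ_B/σ_A and passes through (μ_A, μ_B).
E[B | A=8.18] = 1.91 + (-0.22)·(5.51/3.34)·(8.18 − (8.22)) = 1.91 + (-0.36293)·(-0.04) = 1.9245.

1.9245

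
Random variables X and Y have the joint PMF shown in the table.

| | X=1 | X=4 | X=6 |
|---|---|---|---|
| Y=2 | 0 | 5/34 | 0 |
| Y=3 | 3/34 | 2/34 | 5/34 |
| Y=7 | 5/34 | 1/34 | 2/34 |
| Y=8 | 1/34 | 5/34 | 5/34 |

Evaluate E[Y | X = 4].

P(X = 4) = 13/34.
Σ Y·P over the event = 2·(5/34) + 3·(2/34) + 7·(1/34) + 8·(5/34) = 63/34.
E[Y | X = 4] = (63/34) / (13/34) = 63/13.

63/13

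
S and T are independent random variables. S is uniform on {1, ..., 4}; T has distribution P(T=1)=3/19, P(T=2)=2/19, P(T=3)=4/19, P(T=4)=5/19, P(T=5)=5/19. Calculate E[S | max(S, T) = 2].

12/7

P(max(S, T) = 2) = 7/76.
Summing S·P(x,y) over outcomes with max(S, T) = 2 gives 3/19.
E[S | max(S, T) = 2] = (3/19) / (7/76) = 12/7.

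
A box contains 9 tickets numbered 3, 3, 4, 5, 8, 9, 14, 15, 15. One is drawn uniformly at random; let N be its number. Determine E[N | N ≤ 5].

P(N ≤ 5) = 4/9.
Σ over the event: 3·2/9 + 4·1/9 + 5·1/9 = 5/3.
E[N | N ≤ 5] = (5/3) / (4/9) = 15/4.

15/4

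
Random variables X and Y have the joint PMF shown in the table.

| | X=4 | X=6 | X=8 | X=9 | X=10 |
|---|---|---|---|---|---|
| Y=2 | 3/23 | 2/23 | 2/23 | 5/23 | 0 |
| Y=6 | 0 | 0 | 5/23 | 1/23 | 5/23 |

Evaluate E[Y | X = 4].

P(X = 4) = 3/23.
Σ Y·P over the event = 2·(3/23) = 6/23.
E[Y | X = 4] = (6/23) / (3/23) = 2.

2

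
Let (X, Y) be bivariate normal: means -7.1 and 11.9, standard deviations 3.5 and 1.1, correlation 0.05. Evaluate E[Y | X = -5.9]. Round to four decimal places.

The regression of Y on X has slope ρ·σ_Y/σ_X and passes through (μ_X, μ_Y).
E[Y | X=-5.9] = 11.9 + (0.05)·(1.1/3.5)·(-5.9 − (-7.1)) = 11.9 + (0.015714)·(1.2) = 11.9189.

11.9189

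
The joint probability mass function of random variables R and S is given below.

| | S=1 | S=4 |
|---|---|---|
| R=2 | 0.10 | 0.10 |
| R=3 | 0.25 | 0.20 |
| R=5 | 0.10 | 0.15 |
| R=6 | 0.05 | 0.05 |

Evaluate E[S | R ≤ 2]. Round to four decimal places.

P(R ≤ 2) = 0.20.
Σ S·P over the event = 1·(0.10) + 4·(0.10) = 0.50.
E[S | R ≤ 2] = (0.50) / (0.20) = 2.5000.

2.5000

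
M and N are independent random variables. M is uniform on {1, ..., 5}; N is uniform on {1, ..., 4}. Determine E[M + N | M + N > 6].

Outcomes with M + N > 6: (3,4), (4,3), (4,4), (5,2), (5,3), (5,4), each with probability 1/20.
E[M + N | M + N > 6] = (7 + 7 + 8 + 7 + 8 + 9) / 6 = 23/3.

23/3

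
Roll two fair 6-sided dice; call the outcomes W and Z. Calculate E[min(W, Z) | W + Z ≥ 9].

43/10

Outcomes with W + Z ≥ 9: (3,6), (4,5), (4,6), (5,4), (5,5), (5,6), (6,3), (6,4), (6,5), (6,6), each with probability 1/36.
E[min(W, Z) | W + Z ≥ 9] = (3 + 4 + 4 + 4 + 5 + 5 + 3 + 4 + 5 + 6) / 10 = 43/10.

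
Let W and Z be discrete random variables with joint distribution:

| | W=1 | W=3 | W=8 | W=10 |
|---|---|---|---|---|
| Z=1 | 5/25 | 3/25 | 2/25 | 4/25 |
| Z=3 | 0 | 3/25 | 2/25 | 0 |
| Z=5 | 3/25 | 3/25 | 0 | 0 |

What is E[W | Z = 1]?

P(Z = 1) = 14/25.
Σ W·P over the event = 1·(5/25) + 3·(3/25) + 8·(2/25) + 10·(4/25) = 14/5.
E[W | Z = 1] = (14/5) / (14/25) = 5.

5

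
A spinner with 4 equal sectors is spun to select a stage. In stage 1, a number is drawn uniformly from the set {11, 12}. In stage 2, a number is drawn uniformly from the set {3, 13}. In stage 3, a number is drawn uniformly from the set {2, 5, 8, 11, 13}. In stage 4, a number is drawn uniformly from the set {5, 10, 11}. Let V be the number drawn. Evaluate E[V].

1079/120

E[V | stage 1] = (11+12)/2 = 23/2.
E[V | stage 2] = (3+13)/2 = 8.
E[V | stage 3] = (2+5+8+11+13)/5 = 39/5.
E[V | stage 4] = (5+10+11)/3 = 26/3.
By the law of total expectation,
E[V] = (1/4)·(23/2) + (1/4)·(8) + (1/4)·(39/5) + (1/4)·(26/3) = 1079/120.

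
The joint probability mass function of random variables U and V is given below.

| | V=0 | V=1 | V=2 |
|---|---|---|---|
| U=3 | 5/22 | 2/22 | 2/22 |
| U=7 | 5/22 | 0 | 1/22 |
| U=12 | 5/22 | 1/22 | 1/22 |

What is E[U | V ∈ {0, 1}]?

64/9

P(V ∈ {0, 1}) = 9/11.
Σ U·P over the event = 3·(5/22) + 3·(2/22) + 7·(5/22) + 12·(5/22) + 12·(1/22) = 64/11.
E[U | V ∈ {0, 1}] = (64/11) / (9/11) = 64/9.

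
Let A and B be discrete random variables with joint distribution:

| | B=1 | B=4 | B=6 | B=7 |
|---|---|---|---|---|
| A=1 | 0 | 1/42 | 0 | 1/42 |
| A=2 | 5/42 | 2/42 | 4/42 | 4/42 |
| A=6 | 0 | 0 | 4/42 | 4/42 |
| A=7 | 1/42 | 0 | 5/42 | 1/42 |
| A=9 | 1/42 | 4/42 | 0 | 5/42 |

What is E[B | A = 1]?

P(A = 1) = 1/21.
Σ B·P over the event = 4·(1/42) + 7·(1/42) = 11/42.
E[B | A = 1] = (11/42) / (1/21) = 11/2.

11/2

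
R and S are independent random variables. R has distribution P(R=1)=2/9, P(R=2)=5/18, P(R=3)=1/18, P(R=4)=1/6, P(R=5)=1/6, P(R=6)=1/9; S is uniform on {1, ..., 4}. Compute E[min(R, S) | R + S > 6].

P(R + S > 6) = 1/3.
Summing min(R,S)·P(x,y) over outcomes with R + S > 6 gives 71/72.
E[min(R, S) | R + S > 6] = (71/72) / (1/3) = 71/24.

71/24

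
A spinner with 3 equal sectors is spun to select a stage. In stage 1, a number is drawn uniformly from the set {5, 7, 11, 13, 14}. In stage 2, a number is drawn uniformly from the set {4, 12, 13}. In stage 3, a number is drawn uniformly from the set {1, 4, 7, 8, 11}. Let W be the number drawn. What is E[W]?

E[W | stage 1] = (5+7+11+13+14)/5 = 10.
E[W | stage 2] = (4+12+13)/3 = 29/3.
E[W | stage 3] = (1+4+7+8+11)/5 = 31/5.
E[W] = (1/3)·(10) + (1/3)·(29/3) + (1/3)·(31/5) = 388/45.

388/45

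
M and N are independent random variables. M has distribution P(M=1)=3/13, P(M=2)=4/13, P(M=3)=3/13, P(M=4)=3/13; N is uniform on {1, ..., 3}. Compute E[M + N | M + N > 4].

107/19

P(M + N > 4) = 19/39.
Summing (M+N)·P(x,y) over outcomes with M + N > 4 gives 107/39.
E[M + N | M + N > 4] = (107/39) / (19/39) = 107/19.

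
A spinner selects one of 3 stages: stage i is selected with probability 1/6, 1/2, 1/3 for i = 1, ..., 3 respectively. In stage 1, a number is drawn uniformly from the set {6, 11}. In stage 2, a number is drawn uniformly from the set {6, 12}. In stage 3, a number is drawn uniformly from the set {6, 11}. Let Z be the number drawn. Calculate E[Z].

E[Z | stage 1] = (6+11)/2 = 17/2.
E[Z | stage 2] = (6+12)/2 = 9.
E[Z | stage 3] = (6+11)/2 = 17/2.
By the law of total expectation,
E[Z] = (1/6)·(17/2) + (1/2)·(9) + (1/3)·(17/2) = 35/4.

35/4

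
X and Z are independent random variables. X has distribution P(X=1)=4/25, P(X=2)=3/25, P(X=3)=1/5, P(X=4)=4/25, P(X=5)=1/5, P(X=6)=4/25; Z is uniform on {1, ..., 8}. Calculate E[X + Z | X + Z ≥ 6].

209/23

P(X + Z ≥ 6) = 161/200.
Summing (X+Z)·P(x,y) over outcomes with X + Z ≥ 6 gives 1463/200.
E[X + Z | X + Z ≥ 6] = (1463/200) / (161/200) = 209/23.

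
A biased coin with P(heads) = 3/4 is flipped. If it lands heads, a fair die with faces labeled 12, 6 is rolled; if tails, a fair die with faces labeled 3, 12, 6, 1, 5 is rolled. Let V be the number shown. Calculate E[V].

81/10

E[V | heads] = (12+6)/2 = 9.
E[V | tails] = (3+12+6+1+5)/5 = 27/5.
E[V] = (3/4)·(9) + (1/4)·(27/5) = 81/10.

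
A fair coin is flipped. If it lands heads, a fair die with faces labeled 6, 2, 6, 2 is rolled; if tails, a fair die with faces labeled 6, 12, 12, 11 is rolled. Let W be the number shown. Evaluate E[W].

E[W | heads] = (6+2+6+2)/4 = 4.
E[W | tails] = (6+12+12+11)/4 = 41/4.
By the law of total expectation,
E[W] = (1/2)·(4) + (1/2)·(41/4) = 57/8.

57/8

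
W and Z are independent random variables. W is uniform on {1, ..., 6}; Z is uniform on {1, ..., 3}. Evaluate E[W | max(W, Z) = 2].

Outcomes with max(W, Z) = 2: (1,2), (2,1), (2,2), each with probability 1/18.
E[W | max(W, Z) = 2] = (1 + 2 + 2) / 3 = 5/3.

5/3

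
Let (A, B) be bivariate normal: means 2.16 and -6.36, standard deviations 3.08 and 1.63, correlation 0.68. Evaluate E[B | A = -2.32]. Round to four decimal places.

-7.9722

The regression of B on A has slope ρ·σ_B/σ_A and passes through (μ_A, μ_B).
E[B | A=-2.32] = -6.36 + (0.68)·(1.63/3.08)·(-2.32 − (2.16)) = -6.36 + (0.35987)·(-4.48) = -7.9722.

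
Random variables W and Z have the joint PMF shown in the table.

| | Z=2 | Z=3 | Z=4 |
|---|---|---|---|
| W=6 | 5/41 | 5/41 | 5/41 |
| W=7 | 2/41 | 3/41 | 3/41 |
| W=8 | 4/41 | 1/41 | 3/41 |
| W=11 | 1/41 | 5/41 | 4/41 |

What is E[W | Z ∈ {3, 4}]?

233/29

P(Z ∈ {3, 4}) = 29/41.
Σ W·P over the event = 6·(5/41) + 6·(5/41) + 7·(3/41) + 7·(3/41) + 8·(1/41) + 8·(3/41) + 11·(5/41) + 11·(4/41) = 233/41.
E[W | Z ∈ {3, 4}] = (233/41) / (29/41) = 233/29.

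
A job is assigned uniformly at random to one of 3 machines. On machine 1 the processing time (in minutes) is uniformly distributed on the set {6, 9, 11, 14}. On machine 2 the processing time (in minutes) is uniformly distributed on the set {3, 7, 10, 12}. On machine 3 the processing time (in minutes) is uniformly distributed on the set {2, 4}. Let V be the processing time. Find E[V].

7

E[V | machine 1] = (6+9+11+14)/4 = 10.
E[V | machine 2] = (3+7+10+12)/4 = 8.
E[V | machine 3] = (2+4)/2 = 3.
E[V] = (1/3)·(10) + (1/3)·(8) + (1/3)·(3) = 7.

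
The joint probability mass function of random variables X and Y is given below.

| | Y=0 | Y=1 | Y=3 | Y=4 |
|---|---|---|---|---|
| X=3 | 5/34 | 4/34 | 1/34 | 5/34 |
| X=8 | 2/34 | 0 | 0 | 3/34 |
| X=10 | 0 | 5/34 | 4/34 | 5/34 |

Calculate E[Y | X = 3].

9/5

P(X = 3) = 15/34.
Σ Y·P over the event = 0·(5/34) + 1·(4/34) + 3·(1/34) + 4·(5/34) = 27/34.
E[Y | X = 3] = (27/34) / (15/34) = 9/5.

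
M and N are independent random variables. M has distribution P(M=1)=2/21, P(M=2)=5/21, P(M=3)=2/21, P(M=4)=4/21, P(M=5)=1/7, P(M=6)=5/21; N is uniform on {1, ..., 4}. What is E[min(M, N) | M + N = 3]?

P(M + N = 3) = 1/12.
Summing min(M,N)·P(x,y) over outcomes with M + N = 3 gives 1/12.
E[min(M, N) | M + N = 3] = (1/12) / (1/12) = 1.

1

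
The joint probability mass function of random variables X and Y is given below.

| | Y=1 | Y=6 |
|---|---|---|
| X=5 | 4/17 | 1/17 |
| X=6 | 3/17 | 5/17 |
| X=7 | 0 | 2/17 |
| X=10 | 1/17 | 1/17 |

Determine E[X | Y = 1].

P(Y = 1) = 8/17.
Summing X·P(X=x,Y=y) over the conditioning event gives 48/17.
E[X | Y = 1] = (48/17) / (8/17) = 6.

6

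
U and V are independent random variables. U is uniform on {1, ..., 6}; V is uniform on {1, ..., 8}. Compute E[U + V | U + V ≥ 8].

P(U + V ≥ 8) = 9/16.
Summing (U+V)·P(x,y) over outcomes with U + V ≥ 8 gives 17/3.
E[U + V | U + V ≥ 8] = (17/3) / (9/16) = 272/27.

272/27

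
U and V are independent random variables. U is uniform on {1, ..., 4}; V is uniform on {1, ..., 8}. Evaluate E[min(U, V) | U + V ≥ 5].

P(U + V ≥ 5) = 13/16.
Summing min(U,V)·P(x,y) over outcomes with U + V ≥ 5 gives 63/32.
E[min(U, V) | U + V ≥ 5] = (63/32) / (13/16) = 63/26.

63/26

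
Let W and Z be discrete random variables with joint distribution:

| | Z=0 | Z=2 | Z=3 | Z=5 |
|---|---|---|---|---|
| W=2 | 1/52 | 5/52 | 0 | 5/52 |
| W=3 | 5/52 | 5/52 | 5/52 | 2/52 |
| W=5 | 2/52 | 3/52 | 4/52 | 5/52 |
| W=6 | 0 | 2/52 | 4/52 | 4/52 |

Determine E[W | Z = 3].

P(Z = 3) = 1/4.
Σ W·P over the event = 3·(5/52) + 5·(4/52) + 6·(4/52) = 59/52.
E[W | Z = 3] = (59/52) / (1/4) = 59/13.

59/13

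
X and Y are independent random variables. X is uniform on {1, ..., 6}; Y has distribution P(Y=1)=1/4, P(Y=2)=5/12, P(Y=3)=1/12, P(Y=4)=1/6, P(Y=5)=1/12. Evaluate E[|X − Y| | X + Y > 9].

P(X + Y > 9) = 1/18.
Summing |X−Y|·P(x,y) over outcomes with X + Y > 9 gives 5/72.
E[|X − Y| | X + Y > 9] = (5/72) / (1/18) = 5/4.

5/4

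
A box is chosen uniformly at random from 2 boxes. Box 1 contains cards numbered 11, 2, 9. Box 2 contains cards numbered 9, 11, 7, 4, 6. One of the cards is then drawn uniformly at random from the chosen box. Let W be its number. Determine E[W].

E[W | box 1] = (11+2+9)/3 = 22/3.
E[W | box 2] = (9+11+7+4+6)/5 = 37/5.
By the law of total expectation,
E[W] = (1/2)·(22/3) + (1/2)·(37/5) = 221/30.

221/30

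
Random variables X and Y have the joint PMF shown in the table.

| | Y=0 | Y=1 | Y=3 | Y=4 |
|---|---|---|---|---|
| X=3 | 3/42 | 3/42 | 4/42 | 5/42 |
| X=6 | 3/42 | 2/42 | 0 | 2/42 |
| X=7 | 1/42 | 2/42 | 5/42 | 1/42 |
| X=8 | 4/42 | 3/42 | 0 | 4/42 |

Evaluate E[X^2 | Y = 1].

P(Y = 1) = 5/21.
Summing X^2·P(X=x,Y=y) over the conditioning event gives 389/42.
E[X^2 | Y = 1] = (389/42) / (5/21) = 389/10.

389/10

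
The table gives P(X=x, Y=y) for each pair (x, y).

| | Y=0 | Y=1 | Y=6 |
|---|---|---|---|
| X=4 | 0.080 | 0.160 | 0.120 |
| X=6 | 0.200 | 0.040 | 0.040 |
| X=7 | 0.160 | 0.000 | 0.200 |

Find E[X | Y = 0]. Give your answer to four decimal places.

6.0000

P(Y = 0) = 0.440.
Σ X·P over the event = 4·(0.080) + 6·(0.200) + 7·(0.160) = 2.640.
E[X | Y = 0] = (2.640) / (0.440) = 6.0000.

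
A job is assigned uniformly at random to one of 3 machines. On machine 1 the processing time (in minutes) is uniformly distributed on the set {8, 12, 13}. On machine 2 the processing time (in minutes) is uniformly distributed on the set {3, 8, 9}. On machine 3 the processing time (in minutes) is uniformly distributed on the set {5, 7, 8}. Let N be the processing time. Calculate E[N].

73/9

E[N | machine 1] = (8+12+13)/3 = 11.
E[N | machine 2] = (3+8+9)/3 = 20/3.
E[N | machine 3] = (5+7+8)/3 = 20/3.
E[N] = (1/3)·(11) + (1/3)·(20/3) + (1/3)·(20/3) = 73/9.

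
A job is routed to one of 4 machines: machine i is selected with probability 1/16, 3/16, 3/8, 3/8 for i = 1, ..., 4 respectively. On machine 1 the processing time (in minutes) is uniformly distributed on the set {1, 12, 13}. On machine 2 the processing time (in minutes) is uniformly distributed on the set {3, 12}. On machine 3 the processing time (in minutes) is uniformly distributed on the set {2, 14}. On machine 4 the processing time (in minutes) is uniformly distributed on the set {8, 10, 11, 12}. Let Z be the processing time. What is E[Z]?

211/24

E[Z | machine 1] = (1+12+13)/3 = 26/3.
E[Z | machine 2] = (3+12)/2 = 15/2.
E[Z | machine 3] = (2+14)/2 = 8.
E[Z | machine 4] = (8+10+11+12)/4 = 41/4.
By the law of total expectation,
E[Z] = (1/16)·(26/3) + (3/16)·(15/2) + (3/8)·(8) + (3/8)·(41/4) = 211/24.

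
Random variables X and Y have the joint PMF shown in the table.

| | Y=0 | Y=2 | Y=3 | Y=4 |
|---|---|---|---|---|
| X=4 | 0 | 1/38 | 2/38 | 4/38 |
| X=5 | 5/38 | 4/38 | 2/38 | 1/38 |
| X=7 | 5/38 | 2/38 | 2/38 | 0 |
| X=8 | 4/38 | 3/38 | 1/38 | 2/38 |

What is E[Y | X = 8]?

P(X = 8) = 5/19.
Σ Y·P over the event = 0·(4/38) + 2·(3/38) + 3·(1/38) + 4·(2/38) = 17/38.
E[Y | X = 8] = (17/38) / (5/19) = 17/10.

17/10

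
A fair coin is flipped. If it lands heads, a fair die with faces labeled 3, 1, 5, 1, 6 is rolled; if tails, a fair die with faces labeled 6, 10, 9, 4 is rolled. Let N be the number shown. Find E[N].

209/40

E[N | heads] = (3+1+5+1+6)/5 = 16/5.
E[N | tails] = (6+10+9+4)/4 = 29/4.
By the law of total expectation,
E[N] = (1/2)·(16/5) + (1/2)·(29/4) = 209/40.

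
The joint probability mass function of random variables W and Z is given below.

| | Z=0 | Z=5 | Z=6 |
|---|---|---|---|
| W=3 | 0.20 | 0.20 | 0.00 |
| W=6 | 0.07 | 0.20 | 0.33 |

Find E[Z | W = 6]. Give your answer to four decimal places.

4.9667

P(W = 6) = 0.60.
Σ Z·P over the event = 0·(0.07) + 5·(0.20) + 6·(0.33) = 2.98.
E[Z | W = 6] = (2.98) / (0.60) = 4.9667.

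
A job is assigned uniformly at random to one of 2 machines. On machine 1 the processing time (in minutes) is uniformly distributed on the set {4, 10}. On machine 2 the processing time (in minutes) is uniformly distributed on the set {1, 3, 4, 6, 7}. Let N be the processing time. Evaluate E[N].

28/5

E[N | machine 1] = (4+10)/2 = 7.
E[N | machine 2] = (1+3+4+6+7)/5 = 21/5.
E[N] = (1/2)·(7) + (1/2)·(21/5) = 28/5.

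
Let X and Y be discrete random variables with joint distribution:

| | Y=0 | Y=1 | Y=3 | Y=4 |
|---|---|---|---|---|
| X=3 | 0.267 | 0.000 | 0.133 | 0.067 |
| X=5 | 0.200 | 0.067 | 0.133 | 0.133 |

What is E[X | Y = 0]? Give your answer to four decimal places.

P(Y = 0) = 0.467.
Σ X·P over the event = 3·(0.267) + 5·(0.200) = 1.801.
E[X | Y = 0] = (1.801) / (0.467) = 3.8565.

3.8565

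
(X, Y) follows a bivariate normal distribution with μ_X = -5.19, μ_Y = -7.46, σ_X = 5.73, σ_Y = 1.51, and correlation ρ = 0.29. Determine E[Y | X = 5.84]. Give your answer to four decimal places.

E[Y | X=x] = μ_Y + ρ(σ_Y/σ_X)(x − μ_X) for jointly normal variables.
E[Y | X=5.84] = -7.46 + (0.29)·(1.51/5.73)·(5.84 − (-5.19)) = -7.46 + (0.076422)·(11.03) = -6.6171.

-6.6171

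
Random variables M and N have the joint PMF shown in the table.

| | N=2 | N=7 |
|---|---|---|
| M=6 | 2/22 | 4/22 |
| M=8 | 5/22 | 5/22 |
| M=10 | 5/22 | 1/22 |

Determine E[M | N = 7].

P(N = 7) = 5/11.
Σ M·P over the event = 6·(4/22) + 8·(5/22) + 10·(1/22) = 37/11.
E[M | N = 7] = (37/11) / (5/11) = 37/5.

37/5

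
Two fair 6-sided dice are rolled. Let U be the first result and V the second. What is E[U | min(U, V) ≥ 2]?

4

P(min(U, V) ≥ 2) = 25/36.
Summing U·P(x,y) over outcomes with min(U, V) ≥ 2 gives 25/9.
E[U | min(U, V) ≥ 2] = (25/9) / (25/36) = 4.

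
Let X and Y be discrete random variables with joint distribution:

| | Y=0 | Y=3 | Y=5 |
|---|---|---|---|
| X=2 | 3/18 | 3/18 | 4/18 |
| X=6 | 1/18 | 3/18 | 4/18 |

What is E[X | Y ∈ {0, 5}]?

11/3

P(Y ∈ {0, 5}) = 2/3.
Summing X·P(X=x,Y=y) over the conditioning event gives 22/9.
E[X | Y ∈ {0, 5}] = (22/9) / (2/3) = 11/3.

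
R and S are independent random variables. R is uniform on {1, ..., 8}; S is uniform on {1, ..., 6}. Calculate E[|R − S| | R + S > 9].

P(R + S > 9) = 5/16.
Summing |R−S|·P(x,y) over outcomes with R + S > 9 gives 3/4.
E[|R − S| | R + S > 9] = (3/4) / (5/16) = 12/5.

12/5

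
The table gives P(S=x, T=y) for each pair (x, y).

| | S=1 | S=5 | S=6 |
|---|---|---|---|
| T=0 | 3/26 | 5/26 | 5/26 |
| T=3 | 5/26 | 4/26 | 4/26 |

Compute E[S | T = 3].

49/13

P(T = 3) = 1/2.
Summing S·P(S=x,T=y) over the conditioning event gives 49/26.
E[S | T = 3] = (49/26) / (1/2) = 49/13.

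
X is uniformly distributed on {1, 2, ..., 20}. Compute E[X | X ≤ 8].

9/2

Given X ≤ 8, X is equally likely to be any of {1, 2, 3, 4, 5, 6, 7, 8}.
E[X | X ≤ 8] = (1 + 2 + 3 + 4 + 5 + 6 + 7 + 8) / 8 = 9/2.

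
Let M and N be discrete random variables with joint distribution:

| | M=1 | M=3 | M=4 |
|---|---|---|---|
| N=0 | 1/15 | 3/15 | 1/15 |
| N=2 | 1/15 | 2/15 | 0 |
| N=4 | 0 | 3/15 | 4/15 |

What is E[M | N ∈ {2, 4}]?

P(N ∈ {2, 4}) = 2/3.
Σ M·P over the event = 1·(1/15) + 3·(2/15) + 3·(3/15) + 4·(4/15) = 32/15.
E[M | N ∈ {2, 4}] = (32/15) / (2/3) = 16/5.

16/5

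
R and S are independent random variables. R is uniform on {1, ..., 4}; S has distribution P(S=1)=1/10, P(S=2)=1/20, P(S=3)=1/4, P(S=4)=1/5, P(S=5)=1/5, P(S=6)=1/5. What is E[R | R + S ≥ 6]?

31/11

P(R + S ≥ 6) = 11/16.
Summing R·P(x,y) over outcomes with R + S ≥ 6 gives 31/16.
E[R | R + S ≥ 6] = (31/16) / (11/16) = 31/11.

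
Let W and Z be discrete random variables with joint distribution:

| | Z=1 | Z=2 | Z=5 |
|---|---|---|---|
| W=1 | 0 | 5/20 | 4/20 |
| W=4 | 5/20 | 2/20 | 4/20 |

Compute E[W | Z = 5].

P(Z = 5) = 2/5.
Σ W·P over the event = 1·(4/20) + 4·(4/20) = 1.
E[W | Z = 5] = (1) / (2/5) = 5/2.

5/2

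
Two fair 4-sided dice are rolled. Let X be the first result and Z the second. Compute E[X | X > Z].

10/3

P(X > Z) = 3/8.
Summing X·P(x,y) over outcomes with X > Z gives 5/4.
E[X | X > Z] = (5/4) / (3/8) = 10/3.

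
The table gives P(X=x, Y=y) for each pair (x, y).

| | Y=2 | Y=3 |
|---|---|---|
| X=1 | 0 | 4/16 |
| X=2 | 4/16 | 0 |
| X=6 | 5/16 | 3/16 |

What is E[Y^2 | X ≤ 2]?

P(X ≤ 2) = 1/2.
Σ Y^2·P over the event = 9·(4/16) + 4·(4/16) = 13/4.
E[Y^2 | X ≤ 2] = (13/4) / (1/2) = 13/2.

13/2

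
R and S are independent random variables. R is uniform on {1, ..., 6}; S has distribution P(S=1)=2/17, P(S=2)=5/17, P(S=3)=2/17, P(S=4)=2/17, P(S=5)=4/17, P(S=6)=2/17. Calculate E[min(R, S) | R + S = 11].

5

P(R + S = 11) = 1/17.
Summing min(R,S)·P(x,y) over outcomes with R + S = 11 gives 5/17.
E[min(R, S) | R + S = 11] = (5/17) / (1/17) = 5.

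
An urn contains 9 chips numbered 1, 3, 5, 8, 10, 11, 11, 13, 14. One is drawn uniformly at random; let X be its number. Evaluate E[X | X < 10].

P(X < 10) = 4/9.
Σ over the event: 1·1/9 + 3·1/9 + 5·1/9 + 8·1/9 = 17/9.
E[X | X < 10] = (17/9) / (4/9) = 17/4.

17/4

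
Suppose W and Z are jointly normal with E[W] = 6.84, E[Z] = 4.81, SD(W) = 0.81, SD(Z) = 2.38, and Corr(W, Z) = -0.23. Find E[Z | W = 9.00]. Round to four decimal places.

The regression of Z on W has slope ρ·σ_Z/σ_W and passes through (μ_W, μ_Z).
E[Z | W=9.00] = 4.81 + (-0.23)·(2.38/0.81)·(9.00 − (6.84)) = 4.81 + (-0.6758)·(2.16) = 3.3503.

3.3503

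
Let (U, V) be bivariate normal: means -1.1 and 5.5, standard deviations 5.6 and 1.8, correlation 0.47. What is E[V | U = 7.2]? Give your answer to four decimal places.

For a bivariate normal, E[V | U=x] = μ_V + ρ·(σ_V/σ_U)·(x − μ_U).
E[V | U=7.2] = 5.5 + (0.47)·(1.8/5.6)·(7.2 − (-1.1)) = 5.5 + (0.15107)·(8.3) = 6.7539.

6.7539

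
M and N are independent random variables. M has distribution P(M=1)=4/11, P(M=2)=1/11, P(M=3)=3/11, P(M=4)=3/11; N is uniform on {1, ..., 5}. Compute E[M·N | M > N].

P(M > N) = 16/55.
Summing MN·P(x,y) over outcomes with M > N gives 101/55.
E[M·N | M > N] = (101/55) / (16/55) = 101/16.

101/16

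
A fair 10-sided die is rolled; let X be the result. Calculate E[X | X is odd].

5

Given X is odd, X is equally likely to be any of {1, 3, 5, 7, 9}.
E[X | X is odd] = (1 + 3 + 5 + 7 + 9) / 5 = 5.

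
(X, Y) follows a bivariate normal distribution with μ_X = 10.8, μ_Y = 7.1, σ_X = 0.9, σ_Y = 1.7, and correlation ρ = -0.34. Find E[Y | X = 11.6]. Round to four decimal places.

6.5862

For a bivariate normal, E[Y | X=x] = μ_Y + ρ·(σ_Y/σ_X)·(x − μ_X).
E[Y | X=11.6] = 7.1 + (-0.34)·(1.7/0.9)·(11.6 − (10.8)) = 7.1 + (-0.64222)·(0.8) = 6.5862.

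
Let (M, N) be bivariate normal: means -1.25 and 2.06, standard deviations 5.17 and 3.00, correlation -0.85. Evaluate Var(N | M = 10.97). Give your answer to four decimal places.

2.4975

Var(N | M=x) = (1 − ρ²)·σ_N².
Var(N | M=10.97) = (3.00)²·(1 − (-0.85)²) = 9·0.2775 = 2.4975.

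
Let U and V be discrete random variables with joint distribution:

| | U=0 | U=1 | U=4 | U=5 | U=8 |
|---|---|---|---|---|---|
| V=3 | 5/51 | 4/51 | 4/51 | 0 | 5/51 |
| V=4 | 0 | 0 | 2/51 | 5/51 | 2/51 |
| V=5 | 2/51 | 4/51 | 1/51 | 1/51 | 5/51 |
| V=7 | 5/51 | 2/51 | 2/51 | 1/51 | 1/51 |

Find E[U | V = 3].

P(V = 3) = 6/17.
Σ U·P over the event = 0·(5/51) + 1·(4/51) + 4·(4/51) + 8·(5/51) = 20/17.
E[U | V = 3] = (20/17) / (6/17) = 10/3.

10/3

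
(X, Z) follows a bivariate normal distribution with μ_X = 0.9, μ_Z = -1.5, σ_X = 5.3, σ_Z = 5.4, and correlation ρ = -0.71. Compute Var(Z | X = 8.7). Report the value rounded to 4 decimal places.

For a bivariate normal, Var(Z | X=x) = σ_Z²(1 − ρ²).
Var(Z | X=8.7) = (5.4)²·(1 − (-0.71)²) = 29.16·0.4959 = 14.4604.

14.4604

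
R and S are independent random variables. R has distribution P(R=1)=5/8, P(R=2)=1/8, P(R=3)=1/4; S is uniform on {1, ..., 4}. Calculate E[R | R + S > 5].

P(R + S > 5) = 5/32.
Summing R·P(x,y) over outcomes with R + S > 5 gives 7/16.
E[R | R + S > 5] = (7/16) / (5/32) = 14/5.

14/5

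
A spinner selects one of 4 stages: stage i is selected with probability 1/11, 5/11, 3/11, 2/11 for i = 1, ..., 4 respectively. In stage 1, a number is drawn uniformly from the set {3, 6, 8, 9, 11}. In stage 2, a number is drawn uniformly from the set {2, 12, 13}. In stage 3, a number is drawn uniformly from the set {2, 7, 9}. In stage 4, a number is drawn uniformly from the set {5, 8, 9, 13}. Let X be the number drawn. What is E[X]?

879/110

E[X | stage 1] = (3+6+8+9+11)/5 = 37/5.
E[X | stage 2] = (2+12+13)/3 = 9.
E[X | stage 3] = (2+7+9)/3 = 6.
E[X | stage 4] = (5+8+9+13)/4 = 35/4.
By the law of total expectation,
E[X] = (1/11)·(37/5) + (5/11)·(9) + (3/11)·(6) + (2/11)·(35/4) = 879/110.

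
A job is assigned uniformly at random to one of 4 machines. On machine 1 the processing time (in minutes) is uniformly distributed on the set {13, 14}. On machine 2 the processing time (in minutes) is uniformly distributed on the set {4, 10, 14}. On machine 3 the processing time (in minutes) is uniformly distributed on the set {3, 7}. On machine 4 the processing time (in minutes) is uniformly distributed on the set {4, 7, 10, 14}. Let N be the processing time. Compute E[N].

439/48

E[N | machine 1] = (13+14)/2 = 27/2.
E[N | machine 2] = (4+10+14)/3 = 28/3.
E[N | machine 3] = (3+7)/2 = 5.
E[N | machine 4] = (4+7+10+14)/4 = 35/4.
E[N] = (1/4)·(27/2) + (1/4)·(28/3) + (1/4)·(5) + (1/4)·(35/4) = 439/48.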